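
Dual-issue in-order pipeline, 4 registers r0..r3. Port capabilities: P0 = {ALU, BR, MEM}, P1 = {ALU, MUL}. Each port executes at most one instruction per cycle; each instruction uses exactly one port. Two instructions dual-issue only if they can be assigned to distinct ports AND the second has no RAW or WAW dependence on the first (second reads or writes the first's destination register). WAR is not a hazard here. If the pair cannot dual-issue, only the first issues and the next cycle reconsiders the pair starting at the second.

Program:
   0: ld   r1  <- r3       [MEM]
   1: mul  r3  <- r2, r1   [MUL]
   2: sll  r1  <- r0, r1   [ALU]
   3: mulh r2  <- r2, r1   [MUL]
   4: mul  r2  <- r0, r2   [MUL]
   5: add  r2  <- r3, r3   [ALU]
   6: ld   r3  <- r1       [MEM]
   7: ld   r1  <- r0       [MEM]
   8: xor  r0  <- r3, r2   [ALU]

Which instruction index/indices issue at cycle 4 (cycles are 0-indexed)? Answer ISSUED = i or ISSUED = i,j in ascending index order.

ISSUED = 5,6

[0] i0  ld.MEM  -- RAW r1
[1] i1+i2  mul.MUL sll.ALU  -- pair
[2] i3  mulh.MUL  -- no-port MUL/MUL
[3] i4  mul.MUL  -- WAW r2
[4] i5+i6  add.ALU ld.MEM  -- pair
[5] i7+i8  ld.MEM xor.ALU  -- pair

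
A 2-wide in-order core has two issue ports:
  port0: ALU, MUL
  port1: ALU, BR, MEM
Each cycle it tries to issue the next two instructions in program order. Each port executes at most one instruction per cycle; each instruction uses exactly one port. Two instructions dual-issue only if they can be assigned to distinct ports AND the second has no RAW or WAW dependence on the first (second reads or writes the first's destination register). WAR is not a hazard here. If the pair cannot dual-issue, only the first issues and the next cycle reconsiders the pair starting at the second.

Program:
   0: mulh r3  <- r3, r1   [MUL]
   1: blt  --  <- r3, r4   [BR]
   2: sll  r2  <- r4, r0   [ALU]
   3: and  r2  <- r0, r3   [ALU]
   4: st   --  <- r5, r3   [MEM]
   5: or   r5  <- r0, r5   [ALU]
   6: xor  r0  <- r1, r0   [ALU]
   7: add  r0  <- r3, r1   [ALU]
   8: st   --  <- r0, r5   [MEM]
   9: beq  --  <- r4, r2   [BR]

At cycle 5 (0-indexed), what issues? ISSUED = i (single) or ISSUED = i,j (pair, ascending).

[0] i0  mulh.MUL  -- RAW r3
[1] i1&i2  blt.BR;sll.ALU  -- dual
[2] i3&i4  and.ALU;st.MEM  -- dual
[3] i5&i6  or.ALU;xor.ALU  -- dual
[4] i7  add.ALU  -- RAW r0
[5] i8  st.MEM  -- no-port MEM/BR
[6] i9  beq.BR  -- tail

ISSUED = 8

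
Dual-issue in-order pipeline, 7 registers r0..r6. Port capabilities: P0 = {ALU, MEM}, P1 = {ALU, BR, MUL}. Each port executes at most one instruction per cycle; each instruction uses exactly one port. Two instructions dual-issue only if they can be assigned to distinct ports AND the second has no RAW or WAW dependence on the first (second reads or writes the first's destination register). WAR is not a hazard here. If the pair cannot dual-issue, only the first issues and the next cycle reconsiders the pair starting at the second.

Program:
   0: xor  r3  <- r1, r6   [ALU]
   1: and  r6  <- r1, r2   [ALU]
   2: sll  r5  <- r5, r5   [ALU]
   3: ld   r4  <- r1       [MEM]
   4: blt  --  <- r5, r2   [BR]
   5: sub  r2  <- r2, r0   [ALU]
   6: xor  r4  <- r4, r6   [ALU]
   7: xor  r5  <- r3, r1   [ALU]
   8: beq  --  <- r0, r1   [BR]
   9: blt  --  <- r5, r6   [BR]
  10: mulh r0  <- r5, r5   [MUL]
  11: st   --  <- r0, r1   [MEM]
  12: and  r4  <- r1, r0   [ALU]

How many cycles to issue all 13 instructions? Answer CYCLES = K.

CYCLES = 8

#0 head=0: xor+and i0,i1 2-wide
#1 head=2: sll+ld i2,i3 2-wide
#2 head=4: blt+sub i4,i5 2-wide
#3 head=6: xor+xor i6,i7 2-wide
#4 head=8: beq i8 no-port BR/BR
#5 head=9: blt i9 no-port BR/MUL
#6 head=10: mulh i10 RAW r0
#7 head=11: st+and i11,i12 2-wide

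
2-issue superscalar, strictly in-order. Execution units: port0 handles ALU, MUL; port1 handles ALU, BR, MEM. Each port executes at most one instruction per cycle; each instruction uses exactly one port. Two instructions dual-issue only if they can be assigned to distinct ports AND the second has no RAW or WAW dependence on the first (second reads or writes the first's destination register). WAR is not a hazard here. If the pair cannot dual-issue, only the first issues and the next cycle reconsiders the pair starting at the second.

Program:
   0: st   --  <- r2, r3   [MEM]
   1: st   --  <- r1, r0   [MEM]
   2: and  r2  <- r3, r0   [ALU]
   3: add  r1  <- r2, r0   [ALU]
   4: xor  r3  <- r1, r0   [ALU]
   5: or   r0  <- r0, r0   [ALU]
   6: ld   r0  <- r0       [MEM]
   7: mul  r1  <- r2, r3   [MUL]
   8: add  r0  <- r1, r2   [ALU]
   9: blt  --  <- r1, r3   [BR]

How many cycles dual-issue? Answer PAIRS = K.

t=0 i0:st ; no-port MEM/MEM
t=1 i1&i2:st and ; pair
t=2 i3:add ; RAW r1
t=3 i4&i5:xor or ; pair
t=4 i6&i7:ld mul ; pair
t=5 i8&i9:add blt ; pair

PAIRS = 4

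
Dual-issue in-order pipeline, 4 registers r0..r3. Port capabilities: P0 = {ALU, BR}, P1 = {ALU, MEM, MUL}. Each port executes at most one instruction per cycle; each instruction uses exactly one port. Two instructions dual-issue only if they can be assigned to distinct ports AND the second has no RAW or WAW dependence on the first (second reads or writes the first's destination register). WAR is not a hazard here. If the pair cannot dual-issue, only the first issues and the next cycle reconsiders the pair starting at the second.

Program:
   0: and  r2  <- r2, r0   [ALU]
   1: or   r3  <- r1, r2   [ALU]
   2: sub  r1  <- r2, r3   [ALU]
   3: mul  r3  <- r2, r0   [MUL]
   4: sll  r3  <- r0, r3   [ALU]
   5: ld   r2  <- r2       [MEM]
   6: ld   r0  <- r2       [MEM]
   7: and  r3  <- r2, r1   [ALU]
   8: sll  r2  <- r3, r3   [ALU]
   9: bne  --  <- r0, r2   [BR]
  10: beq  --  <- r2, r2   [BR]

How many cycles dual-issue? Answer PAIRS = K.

PAIRS = 3

[0] i0  and.ALU  -- RAW r2
[1] i1  or.ALU  -- RAW r3
[2] i2+i3  sub.ALU mul.MUL  -- 2-wide
[3] i4+i5  sll.ALU ld.MEM  -- 2-wide
[4] i6+i7  ld.MEM and.ALU  -- 2-wide
[5] i8  sll.ALU  -- RAW r2
[6] i9  bne.BR  -- no-port BR/BR
[7] i10  beq.BR  -- tail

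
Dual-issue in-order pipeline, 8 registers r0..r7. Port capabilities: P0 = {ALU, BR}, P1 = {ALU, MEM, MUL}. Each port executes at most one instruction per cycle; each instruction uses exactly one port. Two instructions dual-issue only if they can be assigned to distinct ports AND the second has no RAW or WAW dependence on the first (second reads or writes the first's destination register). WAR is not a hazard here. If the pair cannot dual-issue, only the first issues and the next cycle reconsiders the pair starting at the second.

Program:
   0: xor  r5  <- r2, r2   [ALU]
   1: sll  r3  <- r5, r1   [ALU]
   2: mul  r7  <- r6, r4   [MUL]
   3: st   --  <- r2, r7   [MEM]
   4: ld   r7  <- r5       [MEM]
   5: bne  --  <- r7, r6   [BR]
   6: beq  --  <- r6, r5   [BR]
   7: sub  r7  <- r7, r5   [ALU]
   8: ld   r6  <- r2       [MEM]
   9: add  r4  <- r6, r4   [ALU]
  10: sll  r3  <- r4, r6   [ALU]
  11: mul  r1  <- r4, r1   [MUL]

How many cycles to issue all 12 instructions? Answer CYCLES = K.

#0 head=0: xor.ALU i0 RAW r5
#1 head=1: sll.ALU mul.MUL i1,i2 2-wide
#2 head=3: st.MEM i3 no-port MEM/MEM
#3 head=4: ld.MEM i4 RAW r7
#4 head=5: bne.BR i5 no-port BR/BR
#5 head=6: beq.BR sub.ALU i6,i7 2-wide
#6 head=8: ld.MEM i8 RAW r6
#7 head=9: add.ALU i9 RAW r4
#8 head=10: sll.ALU mul.MUL i10,i11 2-wide

CYCLES = 9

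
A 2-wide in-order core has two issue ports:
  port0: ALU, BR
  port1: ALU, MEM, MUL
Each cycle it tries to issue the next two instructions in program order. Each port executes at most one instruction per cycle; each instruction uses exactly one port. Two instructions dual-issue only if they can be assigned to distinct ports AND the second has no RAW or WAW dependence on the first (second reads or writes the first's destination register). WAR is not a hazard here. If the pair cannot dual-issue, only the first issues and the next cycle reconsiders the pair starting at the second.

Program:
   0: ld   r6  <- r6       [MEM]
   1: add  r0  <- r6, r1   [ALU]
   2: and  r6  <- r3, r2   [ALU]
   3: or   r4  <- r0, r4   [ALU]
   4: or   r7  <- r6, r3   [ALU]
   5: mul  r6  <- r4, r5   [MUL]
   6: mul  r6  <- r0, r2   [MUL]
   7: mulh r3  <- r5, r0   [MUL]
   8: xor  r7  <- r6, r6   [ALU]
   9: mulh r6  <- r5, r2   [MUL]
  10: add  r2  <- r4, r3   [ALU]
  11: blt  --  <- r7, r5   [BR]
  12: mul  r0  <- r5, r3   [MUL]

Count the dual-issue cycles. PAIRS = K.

PAIRS = 5

t=0 i0:ld ; RAW r6
t=1 i1,i2:add/and ; 2-wide
t=2 i3,i4:or/or ; 2-wide
t=3 i5:mul ; no-port MUL/MUL
t=4 i6:mul ; no-port MUL/MUL
t=5 i7,i8:mulh/xor ; 2-wide
t=6 i9,i10:mulh/add ; 2-wide
t=7 i11,i12:blt/mul ; 2-wide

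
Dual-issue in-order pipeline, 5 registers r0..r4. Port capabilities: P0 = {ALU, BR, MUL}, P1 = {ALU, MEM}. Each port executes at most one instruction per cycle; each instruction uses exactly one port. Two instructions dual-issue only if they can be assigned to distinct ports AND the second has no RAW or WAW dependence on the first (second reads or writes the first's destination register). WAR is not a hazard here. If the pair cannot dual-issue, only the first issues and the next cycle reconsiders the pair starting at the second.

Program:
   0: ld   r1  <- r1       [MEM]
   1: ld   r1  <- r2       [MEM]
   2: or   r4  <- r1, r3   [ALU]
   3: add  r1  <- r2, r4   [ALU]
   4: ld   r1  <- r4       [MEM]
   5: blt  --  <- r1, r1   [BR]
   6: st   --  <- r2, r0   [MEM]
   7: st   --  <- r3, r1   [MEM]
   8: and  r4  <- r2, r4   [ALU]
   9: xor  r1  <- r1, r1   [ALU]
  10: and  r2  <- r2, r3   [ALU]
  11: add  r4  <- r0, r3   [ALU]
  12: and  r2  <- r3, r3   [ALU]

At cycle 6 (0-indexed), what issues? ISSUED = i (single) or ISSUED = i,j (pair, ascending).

ISSUED = 7,8

c0: i0 ld  no-port MEM/MEM
c1: i1 ld  RAW r1
c2: i2 or  RAW r4
c3: i3 add  WAW r1
c4: i4 ld  RAW r1
c5: i5&i6 blt st  2-wide
c6: i7&i8 st and  2-wide
c7: i9&i10 xor and  2-wide
c8: i11&i12 add and  2-wide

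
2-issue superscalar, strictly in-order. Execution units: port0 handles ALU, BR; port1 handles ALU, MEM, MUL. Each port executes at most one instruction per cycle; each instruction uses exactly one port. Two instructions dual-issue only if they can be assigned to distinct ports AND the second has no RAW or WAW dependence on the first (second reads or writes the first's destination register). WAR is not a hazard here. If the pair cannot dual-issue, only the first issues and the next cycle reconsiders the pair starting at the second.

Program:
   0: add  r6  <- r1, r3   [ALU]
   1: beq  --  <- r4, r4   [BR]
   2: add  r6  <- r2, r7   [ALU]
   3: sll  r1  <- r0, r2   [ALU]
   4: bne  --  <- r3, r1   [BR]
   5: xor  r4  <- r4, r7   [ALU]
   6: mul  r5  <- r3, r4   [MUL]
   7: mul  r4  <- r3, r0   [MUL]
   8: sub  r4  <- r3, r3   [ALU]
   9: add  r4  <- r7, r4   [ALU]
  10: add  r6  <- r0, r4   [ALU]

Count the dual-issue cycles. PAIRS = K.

PAIRS = 3

t=0 i0+i1:add beq ; pair
t=1 i2+i3:add sll ; pair
t=2 i4+i5:bne xor ; pair
t=3 i6:mul ; no-port MUL/MUL
t=4 i7:mul ; WAW r4
t=5 i8:sub ; RAW+WAW r4
t=6 i9:add ; RAW r4
t=7 i10:add ; tail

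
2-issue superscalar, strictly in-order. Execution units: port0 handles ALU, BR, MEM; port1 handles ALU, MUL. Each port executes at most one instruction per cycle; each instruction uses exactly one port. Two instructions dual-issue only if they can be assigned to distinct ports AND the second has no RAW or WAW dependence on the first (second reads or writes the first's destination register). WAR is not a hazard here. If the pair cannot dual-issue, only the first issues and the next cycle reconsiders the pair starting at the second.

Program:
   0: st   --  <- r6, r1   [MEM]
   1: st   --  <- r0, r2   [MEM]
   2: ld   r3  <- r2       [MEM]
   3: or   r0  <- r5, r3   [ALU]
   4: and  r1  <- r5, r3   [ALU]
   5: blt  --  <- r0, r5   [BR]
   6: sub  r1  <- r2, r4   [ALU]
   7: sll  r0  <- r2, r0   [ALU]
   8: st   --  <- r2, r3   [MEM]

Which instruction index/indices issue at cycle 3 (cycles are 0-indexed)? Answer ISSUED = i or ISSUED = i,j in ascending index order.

ISSUED = 3,4

0. st.MEM @i0  | no-port MEM/MEM
1. st.MEM @i1  | no-port MEM/MEM
2. ld.MEM @i2  | RAW r3
3. or.ALU/and.ALU @i3/i4  | 2-wide
4. blt.BR/sub.ALU @i5/i6  | 2-wide
5. sll.ALU/st.MEM @i7/i8  | 2-wide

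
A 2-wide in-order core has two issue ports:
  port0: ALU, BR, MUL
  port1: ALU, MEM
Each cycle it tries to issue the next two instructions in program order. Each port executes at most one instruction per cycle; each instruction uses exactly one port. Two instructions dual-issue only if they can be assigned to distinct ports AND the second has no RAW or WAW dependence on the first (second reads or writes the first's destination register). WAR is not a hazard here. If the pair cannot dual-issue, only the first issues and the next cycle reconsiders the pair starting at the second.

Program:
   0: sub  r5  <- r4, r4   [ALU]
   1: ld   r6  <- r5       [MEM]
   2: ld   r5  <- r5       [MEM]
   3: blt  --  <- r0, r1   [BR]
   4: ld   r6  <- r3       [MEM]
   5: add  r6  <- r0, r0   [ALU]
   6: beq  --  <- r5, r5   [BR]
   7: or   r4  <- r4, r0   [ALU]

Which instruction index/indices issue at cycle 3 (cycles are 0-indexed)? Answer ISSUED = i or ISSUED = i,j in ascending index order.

ISSUED = 4

c0: i0 sub  RAW r5
c1: i1 ld  no-port MEM/MEM
c2: i2&i3 ld;blt  dual
c3: i4 ld  WAW r6
c4: i5&i6 add;beq  dual
c5: i7 or  tail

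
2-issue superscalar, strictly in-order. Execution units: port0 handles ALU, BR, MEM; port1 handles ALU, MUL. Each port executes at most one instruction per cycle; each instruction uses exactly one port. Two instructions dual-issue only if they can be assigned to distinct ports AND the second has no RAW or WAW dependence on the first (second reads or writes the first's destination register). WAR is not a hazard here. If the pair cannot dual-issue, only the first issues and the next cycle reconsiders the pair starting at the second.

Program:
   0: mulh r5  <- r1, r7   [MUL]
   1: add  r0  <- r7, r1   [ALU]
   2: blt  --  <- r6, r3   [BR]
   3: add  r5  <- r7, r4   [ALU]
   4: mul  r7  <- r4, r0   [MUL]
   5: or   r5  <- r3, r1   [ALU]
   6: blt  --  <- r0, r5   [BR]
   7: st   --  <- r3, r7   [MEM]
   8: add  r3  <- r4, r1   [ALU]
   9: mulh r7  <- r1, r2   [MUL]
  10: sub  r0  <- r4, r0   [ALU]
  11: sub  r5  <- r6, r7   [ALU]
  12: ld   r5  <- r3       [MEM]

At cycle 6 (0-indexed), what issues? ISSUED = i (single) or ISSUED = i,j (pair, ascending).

ISSUED = 11

t=0 i0+i1:mulh;add ; dual
t=1 i2+i3:blt;add ; dual
t=2 i4+i5:mul;or ; dual
t=3 i6:blt ; no-port BR/MEM
t=4 i7+i8:st;add ; dual
t=5 i9+i10:mulh;sub ; dual
t=6 i11:sub ; WAW r5
t=7 i12:ld ; tail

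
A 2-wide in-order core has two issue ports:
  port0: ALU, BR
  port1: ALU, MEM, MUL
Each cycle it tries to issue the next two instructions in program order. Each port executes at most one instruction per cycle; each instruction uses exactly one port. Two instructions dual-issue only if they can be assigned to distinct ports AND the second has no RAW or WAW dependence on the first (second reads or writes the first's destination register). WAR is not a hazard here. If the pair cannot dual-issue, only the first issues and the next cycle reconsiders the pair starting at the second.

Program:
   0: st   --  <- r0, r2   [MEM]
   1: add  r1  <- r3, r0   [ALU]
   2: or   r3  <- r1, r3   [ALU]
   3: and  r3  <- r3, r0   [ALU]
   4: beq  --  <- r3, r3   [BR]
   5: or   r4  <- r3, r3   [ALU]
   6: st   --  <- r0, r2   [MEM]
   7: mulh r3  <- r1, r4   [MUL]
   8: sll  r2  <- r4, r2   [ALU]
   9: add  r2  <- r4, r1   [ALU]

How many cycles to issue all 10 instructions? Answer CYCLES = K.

CYCLES = 7

0. st.MEM+add.ALU @i0,i1  | pair
1. or.ALU @i2  | RAW+WAW r3
2. and.ALU @i3  | RAW r3
3. beq.BR+or.ALU @i4,i5  | pair
4. st.MEM @i6  | no-port MEM/MUL
5. mulh.MUL+sll.ALU @i7,i8  | pair
6. add.ALU @i9  | tail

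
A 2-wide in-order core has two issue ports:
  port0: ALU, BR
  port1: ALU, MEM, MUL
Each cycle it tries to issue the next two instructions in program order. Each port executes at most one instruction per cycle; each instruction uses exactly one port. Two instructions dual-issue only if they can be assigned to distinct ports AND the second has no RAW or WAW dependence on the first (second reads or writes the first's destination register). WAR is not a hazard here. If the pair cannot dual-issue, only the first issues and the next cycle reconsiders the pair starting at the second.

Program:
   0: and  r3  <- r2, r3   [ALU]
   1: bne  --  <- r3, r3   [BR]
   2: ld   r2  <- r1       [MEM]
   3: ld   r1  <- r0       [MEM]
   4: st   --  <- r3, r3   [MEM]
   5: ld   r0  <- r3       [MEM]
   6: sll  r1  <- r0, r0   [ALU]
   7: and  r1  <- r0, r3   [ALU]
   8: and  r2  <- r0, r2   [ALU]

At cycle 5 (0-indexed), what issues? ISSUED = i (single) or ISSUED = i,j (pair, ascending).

  cy0 -> i0 (and) RAW r3
  cy1 -> i1+i2 (bne/ld) dual
  cy2 -> i3 (ld) no-port MEM/MEM
  cy3 -> i4 (st) no-port MEM/MEM
  cy4 -> i5 (ld) RAW r0
  cy5 -> i6 (sll) WAW r1
  cy6 -> i7+i8 (and/and) dual

ISSUED = 6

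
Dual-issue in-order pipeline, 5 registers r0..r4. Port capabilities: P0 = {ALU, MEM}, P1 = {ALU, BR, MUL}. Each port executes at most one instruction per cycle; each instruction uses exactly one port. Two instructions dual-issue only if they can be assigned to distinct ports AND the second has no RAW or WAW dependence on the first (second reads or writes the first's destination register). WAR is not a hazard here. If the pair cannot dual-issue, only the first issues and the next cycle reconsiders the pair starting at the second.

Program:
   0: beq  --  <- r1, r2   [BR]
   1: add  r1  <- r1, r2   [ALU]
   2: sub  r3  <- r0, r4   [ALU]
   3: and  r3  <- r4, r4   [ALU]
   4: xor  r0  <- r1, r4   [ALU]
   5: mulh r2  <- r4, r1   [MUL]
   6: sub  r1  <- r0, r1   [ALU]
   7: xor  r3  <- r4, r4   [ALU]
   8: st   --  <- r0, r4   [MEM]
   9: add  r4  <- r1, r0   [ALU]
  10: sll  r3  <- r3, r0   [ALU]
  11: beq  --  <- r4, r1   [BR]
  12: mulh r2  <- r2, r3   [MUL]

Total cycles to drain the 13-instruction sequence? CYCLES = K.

CYCLES = 8

t=0 i0/i1:beq.BR/add.ALU ; 2-wide
t=1 i2:sub.ALU ; WAW r3
t=2 i3/i4:and.ALU/xor.ALU ; 2-wide
t=3 i5/i6:mulh.MUL/sub.ALU ; 2-wide
t=4 i7/i8:xor.ALU/st.MEM ; 2-wide
t=5 i9/i10:add.ALU/sll.ALU ; 2-wide
t=6 i11:beq.BR ; no-port BR/MUL
t=7 i12:mulh.MUL ; tail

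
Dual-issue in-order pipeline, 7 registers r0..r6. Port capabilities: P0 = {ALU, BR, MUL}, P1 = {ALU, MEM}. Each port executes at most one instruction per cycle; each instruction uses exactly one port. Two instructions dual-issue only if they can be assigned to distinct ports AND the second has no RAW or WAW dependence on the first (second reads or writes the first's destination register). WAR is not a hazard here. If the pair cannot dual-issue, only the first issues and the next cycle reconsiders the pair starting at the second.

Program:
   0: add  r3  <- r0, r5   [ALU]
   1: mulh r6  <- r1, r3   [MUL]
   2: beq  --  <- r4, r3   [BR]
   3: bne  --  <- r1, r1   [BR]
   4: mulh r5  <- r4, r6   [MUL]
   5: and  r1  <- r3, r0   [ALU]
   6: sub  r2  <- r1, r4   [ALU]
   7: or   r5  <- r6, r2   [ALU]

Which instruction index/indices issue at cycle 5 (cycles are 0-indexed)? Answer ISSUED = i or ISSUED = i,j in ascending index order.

t=0 i0:add.ALU ; RAW r3
t=1 i1:mulh.MUL ; no-port MUL/BR
t=2 i2:beq.BR ; no-port BR/BR
t=3 i3:bne.BR ; no-port BR/MUL
t=4 i4+i5:mulh.MUL;and.ALU ; 2-wide
t=5 i6:sub.ALU ; RAW r2
t=6 i7:or.ALU ; tail

ISSUED = 6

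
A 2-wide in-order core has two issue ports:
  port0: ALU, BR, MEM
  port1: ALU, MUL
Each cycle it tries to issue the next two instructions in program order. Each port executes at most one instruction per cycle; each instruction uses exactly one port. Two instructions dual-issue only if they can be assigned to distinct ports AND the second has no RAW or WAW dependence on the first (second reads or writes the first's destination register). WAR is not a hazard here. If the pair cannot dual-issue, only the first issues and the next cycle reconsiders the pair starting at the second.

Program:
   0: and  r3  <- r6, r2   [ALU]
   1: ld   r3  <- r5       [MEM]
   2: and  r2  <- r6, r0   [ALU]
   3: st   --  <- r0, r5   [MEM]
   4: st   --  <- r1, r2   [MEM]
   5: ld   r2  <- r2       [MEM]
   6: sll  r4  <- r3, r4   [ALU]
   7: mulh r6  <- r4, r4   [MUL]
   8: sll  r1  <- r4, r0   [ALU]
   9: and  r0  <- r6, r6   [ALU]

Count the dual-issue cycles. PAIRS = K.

[0] i0  and  -- WAW r3
[1] i1&i2  ld and  -- pair
[2] i3  st  -- no-port MEM/MEM
[3] i4  st  -- no-port MEM/MEM
[4] i5&i6  ld sll  -- pair
[5] i7&i8  mulh sll  -- pair
[6] i9  and  -- tail

PAIRS = 3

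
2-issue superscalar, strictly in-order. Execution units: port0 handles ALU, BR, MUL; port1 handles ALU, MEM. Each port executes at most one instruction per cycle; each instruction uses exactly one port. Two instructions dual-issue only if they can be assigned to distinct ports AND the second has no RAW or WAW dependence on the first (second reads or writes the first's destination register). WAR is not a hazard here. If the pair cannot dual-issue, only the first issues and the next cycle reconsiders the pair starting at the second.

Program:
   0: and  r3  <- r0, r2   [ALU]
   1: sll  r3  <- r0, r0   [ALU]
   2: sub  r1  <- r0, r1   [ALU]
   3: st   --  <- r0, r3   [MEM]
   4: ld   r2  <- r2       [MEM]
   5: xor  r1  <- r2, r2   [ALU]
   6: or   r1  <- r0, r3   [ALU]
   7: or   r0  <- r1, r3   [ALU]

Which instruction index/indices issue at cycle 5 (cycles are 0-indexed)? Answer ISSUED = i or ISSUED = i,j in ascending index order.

ISSUED = 6

c0: i0 and  WAW r3
c1: i1/i2 sll+sub  dual
c2: i3 st  no-port MEM/MEM
c3: i4 ld  RAW r2
c4: i5 xor  WAW r1
c5: i6 or  RAW r1
c6: i7 or  tail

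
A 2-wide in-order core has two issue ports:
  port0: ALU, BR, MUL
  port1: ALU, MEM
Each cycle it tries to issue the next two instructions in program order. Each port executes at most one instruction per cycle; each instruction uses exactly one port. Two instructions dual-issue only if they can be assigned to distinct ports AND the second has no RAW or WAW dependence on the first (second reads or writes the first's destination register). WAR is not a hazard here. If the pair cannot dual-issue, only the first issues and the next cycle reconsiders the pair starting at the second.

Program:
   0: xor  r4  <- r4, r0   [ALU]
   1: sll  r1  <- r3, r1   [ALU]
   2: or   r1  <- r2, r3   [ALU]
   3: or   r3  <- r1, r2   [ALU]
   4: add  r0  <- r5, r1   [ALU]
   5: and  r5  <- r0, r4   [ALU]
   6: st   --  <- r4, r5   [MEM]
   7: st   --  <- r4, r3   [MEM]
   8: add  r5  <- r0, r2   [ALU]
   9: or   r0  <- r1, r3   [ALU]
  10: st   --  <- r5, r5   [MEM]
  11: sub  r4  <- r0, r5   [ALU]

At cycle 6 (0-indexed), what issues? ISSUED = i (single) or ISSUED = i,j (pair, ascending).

[0] i0&i1  xor.ALU;sll.ALU  -- 2-wide
[1] i2  or.ALU  -- RAW r1
[2] i3&i4  or.ALU;add.ALU  -- 2-wide
[3] i5  and.ALU  -- RAW r5
[4] i6  st.MEM  -- no-port MEM/MEM
[5] i7&i8  st.MEM;add.ALU  -- 2-wide
[6] i9&i10  or.ALU;st.MEM  -- 2-wide
[7] i11  sub.ALU  -- tail

ISSUED = 9,10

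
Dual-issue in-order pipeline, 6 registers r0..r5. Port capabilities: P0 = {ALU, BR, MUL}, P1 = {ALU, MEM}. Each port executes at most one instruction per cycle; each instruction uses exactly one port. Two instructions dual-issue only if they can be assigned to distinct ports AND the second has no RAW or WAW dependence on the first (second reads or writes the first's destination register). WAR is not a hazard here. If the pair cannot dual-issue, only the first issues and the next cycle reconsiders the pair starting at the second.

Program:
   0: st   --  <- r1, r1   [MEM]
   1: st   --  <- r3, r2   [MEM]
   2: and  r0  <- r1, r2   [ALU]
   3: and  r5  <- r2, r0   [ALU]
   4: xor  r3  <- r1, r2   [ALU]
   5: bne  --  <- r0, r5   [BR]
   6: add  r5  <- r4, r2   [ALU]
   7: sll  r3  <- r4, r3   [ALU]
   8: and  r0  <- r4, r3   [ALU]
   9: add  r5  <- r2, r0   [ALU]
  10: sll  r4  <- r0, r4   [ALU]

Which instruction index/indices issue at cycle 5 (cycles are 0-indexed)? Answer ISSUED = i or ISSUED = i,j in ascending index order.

ISSUED = 8

c0: i0 st  no-port MEM/MEM
c1: i1,i2 st+and  pair
c2: i3,i4 and+xor  pair
c3: i5,i6 bne+add  pair
c4: i7 sll  RAW r3
c5: i8 and  RAW r0
c6: i9,i10 add+sll  pair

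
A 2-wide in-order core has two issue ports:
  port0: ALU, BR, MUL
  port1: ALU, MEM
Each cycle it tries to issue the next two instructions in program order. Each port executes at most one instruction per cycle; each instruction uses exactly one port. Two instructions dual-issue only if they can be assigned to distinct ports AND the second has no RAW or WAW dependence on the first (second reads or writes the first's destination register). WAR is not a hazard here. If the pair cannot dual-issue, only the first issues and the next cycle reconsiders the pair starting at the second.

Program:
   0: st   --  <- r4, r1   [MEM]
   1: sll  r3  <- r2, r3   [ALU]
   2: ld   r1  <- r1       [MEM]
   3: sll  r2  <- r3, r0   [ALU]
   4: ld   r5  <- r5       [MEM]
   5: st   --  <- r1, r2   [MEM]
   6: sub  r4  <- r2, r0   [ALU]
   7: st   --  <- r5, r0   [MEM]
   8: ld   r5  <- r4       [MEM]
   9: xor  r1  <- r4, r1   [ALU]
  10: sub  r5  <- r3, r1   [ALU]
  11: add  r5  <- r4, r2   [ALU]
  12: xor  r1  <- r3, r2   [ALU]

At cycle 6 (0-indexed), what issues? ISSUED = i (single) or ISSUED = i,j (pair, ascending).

ISSUED = 10

0. st.MEM+sll.ALU @i0&i1  | pair
1. ld.MEM+sll.ALU @i2&i3  | pair
2. ld.MEM @i4  | no-port MEM/MEM
3. st.MEM+sub.ALU @i5&i6  | pair
4. st.MEM @i7  | no-port MEM/MEM
5. ld.MEM+xor.ALU @i8&i9  | pair
6. sub.ALU @i10  | WAW r5
7. add.ALU+xor.ALU @i11&i12  | pair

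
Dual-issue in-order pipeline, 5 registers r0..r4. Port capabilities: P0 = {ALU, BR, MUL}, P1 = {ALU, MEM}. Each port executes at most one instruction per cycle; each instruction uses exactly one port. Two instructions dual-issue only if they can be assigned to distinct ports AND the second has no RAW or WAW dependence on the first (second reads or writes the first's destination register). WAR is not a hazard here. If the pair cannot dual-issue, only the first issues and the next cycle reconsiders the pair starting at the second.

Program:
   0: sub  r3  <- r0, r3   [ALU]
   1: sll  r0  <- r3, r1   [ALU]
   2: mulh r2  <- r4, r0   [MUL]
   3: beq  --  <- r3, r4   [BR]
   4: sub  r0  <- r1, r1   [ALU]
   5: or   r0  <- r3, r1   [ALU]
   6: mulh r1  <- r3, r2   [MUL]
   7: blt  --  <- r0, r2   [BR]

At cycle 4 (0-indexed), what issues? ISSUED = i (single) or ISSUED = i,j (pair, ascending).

  cy0 -> i0 (sub.ALU) RAW r3
  cy1 -> i1 (sll.ALU) RAW r0
  cy2 -> i2 (mulh.MUL) no-port MUL/BR
  cy3 -> i3&i4 (beq.BR/sub.ALU) dual
  cy4 -> i5&i6 (or.ALU/mulh.MUL) dual
  cy5 -> i7 (blt.BR) tail

ISSUED = 5,6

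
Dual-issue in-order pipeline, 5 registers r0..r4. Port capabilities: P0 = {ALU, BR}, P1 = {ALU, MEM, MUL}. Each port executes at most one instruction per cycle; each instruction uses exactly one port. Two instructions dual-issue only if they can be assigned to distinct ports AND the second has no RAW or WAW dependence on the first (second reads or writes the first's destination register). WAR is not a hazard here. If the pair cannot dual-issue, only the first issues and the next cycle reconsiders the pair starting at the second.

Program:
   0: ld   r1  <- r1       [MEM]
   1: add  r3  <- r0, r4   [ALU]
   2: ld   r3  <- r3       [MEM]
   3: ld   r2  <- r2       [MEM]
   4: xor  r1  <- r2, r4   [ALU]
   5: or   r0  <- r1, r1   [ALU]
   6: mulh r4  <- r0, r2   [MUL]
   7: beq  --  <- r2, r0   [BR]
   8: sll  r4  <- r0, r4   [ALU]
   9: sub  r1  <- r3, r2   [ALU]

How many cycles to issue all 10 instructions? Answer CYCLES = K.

CYCLES = 7

[0] i0/i1  ld/add  -- dual
[1] i2  ld  -- no-port MEM/MEM
[2] i3  ld  -- RAW r2
[3] i4  xor  -- RAW r1
[4] i5  or  -- RAW r0
[5] i6/i7  mulh/beq  -- dual
[6] i8/i9  sll/sub  -- dual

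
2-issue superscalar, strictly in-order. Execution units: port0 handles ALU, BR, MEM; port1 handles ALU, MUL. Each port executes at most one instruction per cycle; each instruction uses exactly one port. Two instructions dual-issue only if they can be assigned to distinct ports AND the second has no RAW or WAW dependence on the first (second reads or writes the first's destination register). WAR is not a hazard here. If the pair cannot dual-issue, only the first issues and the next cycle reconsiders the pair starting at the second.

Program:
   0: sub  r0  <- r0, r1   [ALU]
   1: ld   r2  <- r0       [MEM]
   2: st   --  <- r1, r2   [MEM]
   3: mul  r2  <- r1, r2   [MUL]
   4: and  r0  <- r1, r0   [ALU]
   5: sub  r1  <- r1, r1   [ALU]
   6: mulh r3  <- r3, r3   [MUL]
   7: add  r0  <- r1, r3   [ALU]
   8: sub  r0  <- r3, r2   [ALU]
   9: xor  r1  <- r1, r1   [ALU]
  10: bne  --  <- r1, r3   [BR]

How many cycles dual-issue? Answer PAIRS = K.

#0 head=0: sub i0 RAW r0
#1 head=1: ld i1 no-port MEM/MEM
#2 head=2: st mul i2/i3 2-wide
#3 head=4: and sub i4/i5 2-wide
#4 head=6: mulh i6 RAW r3
#5 head=7: add i7 WAW r0
#6 head=8: sub xor i8/i9 2-wide
#7 head=10: bne i10 tail

PAIRS = 3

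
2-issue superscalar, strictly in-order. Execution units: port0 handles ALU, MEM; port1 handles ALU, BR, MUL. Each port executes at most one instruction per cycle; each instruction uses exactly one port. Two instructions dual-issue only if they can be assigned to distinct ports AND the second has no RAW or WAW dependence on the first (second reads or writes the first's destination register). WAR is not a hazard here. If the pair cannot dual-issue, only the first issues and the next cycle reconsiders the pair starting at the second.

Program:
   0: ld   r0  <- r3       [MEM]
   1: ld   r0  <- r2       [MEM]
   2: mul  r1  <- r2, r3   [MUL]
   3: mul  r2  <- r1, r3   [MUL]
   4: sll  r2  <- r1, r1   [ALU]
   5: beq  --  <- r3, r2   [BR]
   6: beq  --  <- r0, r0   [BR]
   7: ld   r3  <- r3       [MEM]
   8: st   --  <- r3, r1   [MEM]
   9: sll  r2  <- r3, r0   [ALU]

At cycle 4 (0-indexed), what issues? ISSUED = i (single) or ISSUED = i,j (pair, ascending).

ISSUED = 5

#0 head=0: ld i0 no-port MEM/MEM
#1 head=1: ld mul i1,i2 2-wide
#2 head=3: mul i3 WAW r2
#3 head=4: sll i4 RAW r2
#4 head=5: beq i5 no-port BR/BR
#5 head=6: beq ld i6,i7 2-wide
#6 head=8: st sll i8,i9 2-wide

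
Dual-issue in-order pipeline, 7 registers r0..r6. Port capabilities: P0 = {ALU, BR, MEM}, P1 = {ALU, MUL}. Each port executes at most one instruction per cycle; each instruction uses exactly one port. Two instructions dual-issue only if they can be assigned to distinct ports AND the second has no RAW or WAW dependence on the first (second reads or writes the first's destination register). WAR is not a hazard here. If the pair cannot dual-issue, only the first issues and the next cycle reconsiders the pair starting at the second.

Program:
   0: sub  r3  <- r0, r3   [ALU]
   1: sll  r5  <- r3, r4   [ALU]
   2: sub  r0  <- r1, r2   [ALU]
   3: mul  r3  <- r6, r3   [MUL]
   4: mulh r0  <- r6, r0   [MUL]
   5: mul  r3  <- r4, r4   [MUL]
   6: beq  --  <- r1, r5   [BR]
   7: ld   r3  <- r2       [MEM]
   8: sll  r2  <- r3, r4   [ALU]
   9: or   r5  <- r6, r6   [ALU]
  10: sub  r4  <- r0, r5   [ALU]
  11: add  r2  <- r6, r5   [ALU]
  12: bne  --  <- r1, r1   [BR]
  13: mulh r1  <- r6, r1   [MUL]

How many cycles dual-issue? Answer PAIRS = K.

PAIRS = 5

#0 head=0: sub i0 RAW r3
#1 head=1: sll+sub i1&i2 dual
#2 head=3: mul i3 no-port MUL/MUL
#3 head=4: mulh i4 no-port MUL/MUL
#4 head=5: mul+beq i5&i6 dual
#5 head=7: ld i7 RAW r3
#6 head=8: sll+or i8&i9 dual
#7 head=10: sub+add i10&i11 dual
#8 head=12: bne+mulh i12&i13 dual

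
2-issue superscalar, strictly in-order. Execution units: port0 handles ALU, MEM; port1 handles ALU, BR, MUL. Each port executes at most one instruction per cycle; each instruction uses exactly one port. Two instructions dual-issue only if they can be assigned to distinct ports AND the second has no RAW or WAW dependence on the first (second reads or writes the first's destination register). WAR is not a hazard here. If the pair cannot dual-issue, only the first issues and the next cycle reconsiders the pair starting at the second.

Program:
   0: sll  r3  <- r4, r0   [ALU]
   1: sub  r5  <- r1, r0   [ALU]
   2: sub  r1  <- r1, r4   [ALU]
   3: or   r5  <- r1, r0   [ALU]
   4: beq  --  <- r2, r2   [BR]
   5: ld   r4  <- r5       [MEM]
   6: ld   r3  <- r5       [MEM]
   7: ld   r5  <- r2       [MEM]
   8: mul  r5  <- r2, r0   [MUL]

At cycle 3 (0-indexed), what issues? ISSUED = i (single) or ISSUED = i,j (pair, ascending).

ISSUED = 5

t=0 i0+i1:sll.ALU;sub.ALU ; pair
t=1 i2:sub.ALU ; RAW r1
t=2 i3+i4:or.ALU;beq.BR ; pair
t=3 i5:ld.MEM ; no-port MEM/MEM
t=4 i6:ld.MEM ; no-port MEM/MEM
t=5 i7:ld.MEM ; WAW r5
t=6 i8:mul.MUL ; tail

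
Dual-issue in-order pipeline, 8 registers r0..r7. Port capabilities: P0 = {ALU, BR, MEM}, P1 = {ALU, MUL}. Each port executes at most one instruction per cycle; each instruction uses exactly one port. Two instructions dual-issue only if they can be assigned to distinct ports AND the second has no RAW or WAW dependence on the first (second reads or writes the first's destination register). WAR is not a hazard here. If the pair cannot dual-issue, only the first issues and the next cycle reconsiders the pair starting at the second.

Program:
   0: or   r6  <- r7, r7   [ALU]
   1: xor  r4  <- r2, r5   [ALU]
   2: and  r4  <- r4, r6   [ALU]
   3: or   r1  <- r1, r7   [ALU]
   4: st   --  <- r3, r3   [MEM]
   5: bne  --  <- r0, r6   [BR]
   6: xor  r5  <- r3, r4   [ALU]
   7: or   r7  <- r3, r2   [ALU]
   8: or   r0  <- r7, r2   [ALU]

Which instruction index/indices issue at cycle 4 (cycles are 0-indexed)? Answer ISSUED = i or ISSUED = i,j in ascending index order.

ISSUED = 7

[0] i0+i1  or.ALU;xor.ALU  -- 2-wide
[1] i2+i3  and.ALU;or.ALU  -- 2-wide
[2] i4  st.MEM  -- no-port MEM/BR
[3] i5+i6  bne.BR;xor.ALU  -- 2-wide
[4] i7  or.ALU  -- RAW r7
[5] i8  or.ALU  -- tail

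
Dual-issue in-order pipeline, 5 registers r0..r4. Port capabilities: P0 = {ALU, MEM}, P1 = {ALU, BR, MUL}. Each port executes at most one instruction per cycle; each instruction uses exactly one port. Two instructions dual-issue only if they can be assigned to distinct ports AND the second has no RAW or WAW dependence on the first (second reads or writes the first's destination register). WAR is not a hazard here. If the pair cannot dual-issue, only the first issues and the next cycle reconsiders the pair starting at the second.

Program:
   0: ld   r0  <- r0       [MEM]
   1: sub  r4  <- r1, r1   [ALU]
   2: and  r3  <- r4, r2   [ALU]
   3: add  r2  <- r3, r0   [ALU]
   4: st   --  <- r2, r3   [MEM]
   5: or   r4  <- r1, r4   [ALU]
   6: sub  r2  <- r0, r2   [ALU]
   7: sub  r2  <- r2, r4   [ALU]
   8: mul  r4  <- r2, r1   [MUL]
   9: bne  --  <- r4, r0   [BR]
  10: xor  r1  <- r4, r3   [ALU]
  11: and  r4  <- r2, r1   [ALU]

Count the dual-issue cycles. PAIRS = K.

c0: i0,i1 ld;sub  pair
c1: i2 and  RAW r3
c2: i3 add  RAW r2
c3: i4,i5 st;or  pair
c4: i6 sub  RAW+WAW r2
c5: i7 sub  RAW r2
c6: i8 mul  no-port MUL/BR
c7: i9,i10 bne;xor  pair
c8: i11 and  tail

PAIRS = 3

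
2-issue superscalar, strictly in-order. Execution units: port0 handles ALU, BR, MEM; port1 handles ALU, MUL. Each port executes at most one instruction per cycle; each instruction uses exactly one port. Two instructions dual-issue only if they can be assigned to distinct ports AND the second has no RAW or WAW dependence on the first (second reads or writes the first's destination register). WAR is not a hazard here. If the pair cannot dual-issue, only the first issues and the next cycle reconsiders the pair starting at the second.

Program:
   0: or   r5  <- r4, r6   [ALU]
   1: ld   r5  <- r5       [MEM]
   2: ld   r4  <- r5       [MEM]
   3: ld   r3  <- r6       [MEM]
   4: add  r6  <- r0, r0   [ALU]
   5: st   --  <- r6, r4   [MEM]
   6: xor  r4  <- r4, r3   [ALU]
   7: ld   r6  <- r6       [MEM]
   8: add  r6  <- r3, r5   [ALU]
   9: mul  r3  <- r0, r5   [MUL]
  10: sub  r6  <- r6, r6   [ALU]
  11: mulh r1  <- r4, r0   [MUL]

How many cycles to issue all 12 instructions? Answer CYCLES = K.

#0 head=0: or.ALU i0 RAW+WAW r5
#1 head=1: ld.MEM i1 no-port MEM/MEM
#2 head=2: ld.MEM i2 no-port MEM/MEM
#3 head=3: ld.MEM;add.ALU i3,i4 pair
#4 head=5: st.MEM;xor.ALU i5,i6 pair
#5 head=7: ld.MEM i7 WAW r6
#6 head=8: add.ALU;mul.MUL i8,i9 pair
#7 head=10: sub.ALU;mulh.MUL i10,i11 pair

CYCLES = 8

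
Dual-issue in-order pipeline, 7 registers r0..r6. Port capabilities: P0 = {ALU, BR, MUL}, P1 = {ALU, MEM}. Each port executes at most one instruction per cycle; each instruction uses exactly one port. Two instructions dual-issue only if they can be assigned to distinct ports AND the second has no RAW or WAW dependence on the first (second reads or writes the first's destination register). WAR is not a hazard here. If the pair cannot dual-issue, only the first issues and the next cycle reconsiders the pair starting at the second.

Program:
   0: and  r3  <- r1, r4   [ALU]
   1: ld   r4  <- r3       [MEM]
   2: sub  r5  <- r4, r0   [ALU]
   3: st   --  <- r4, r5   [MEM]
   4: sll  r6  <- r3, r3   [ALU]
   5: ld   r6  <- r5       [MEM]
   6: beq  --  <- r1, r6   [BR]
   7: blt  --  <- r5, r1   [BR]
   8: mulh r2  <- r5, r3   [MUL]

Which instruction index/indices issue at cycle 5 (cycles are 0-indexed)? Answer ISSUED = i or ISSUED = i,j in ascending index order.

c0: i0 and.ALU  RAW r3
c1: i1 ld.MEM  RAW r4
c2: i2 sub.ALU  RAW r5
c3: i3/i4 st.MEM+sll.ALU  2-wide
c4: i5 ld.MEM  RAW r6
c5: i6 beq.BR  no-port BR/BR
c6: i7 blt.BR  no-port BR/MUL
c7: i8 mulh.MUL  tail

ISSUED = 6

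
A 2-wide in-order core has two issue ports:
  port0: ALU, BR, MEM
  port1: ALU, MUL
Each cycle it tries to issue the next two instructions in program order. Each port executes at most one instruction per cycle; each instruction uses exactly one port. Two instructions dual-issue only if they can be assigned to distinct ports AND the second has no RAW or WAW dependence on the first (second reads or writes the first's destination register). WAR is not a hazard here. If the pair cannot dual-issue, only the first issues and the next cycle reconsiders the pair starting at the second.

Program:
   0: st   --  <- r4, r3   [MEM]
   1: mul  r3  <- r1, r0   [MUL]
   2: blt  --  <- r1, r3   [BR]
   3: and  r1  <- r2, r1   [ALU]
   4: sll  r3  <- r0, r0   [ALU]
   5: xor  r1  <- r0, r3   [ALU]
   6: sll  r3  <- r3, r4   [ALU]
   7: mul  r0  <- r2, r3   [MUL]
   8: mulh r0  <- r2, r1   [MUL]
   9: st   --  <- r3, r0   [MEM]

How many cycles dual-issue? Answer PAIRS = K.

PAIRS = 3

[0] i0/i1  st+mul  -- pair
[1] i2/i3  blt+and  -- pair
[2] i4  sll  -- RAW r3
[3] i5/i6  xor+sll  -- pair
[4] i7  mul  -- no-port MUL/MUL
[5] i8  mulh  -- RAW r0
[6] i9  st  -- tail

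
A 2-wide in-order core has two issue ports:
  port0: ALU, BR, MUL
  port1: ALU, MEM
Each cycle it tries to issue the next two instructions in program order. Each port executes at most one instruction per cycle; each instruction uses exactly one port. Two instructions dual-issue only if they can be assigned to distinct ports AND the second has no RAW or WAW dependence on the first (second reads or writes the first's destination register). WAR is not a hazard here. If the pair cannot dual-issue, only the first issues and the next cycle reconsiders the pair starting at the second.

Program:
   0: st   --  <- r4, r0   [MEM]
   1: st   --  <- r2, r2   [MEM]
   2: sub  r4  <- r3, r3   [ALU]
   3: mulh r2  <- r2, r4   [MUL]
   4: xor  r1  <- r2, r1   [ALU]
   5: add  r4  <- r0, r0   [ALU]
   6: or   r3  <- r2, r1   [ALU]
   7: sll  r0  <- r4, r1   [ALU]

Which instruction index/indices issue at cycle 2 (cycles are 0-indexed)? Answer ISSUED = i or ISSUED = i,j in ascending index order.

[0] i0  st  -- no-port MEM/MEM
[1] i1/i2  st;sub  -- pair
[2] i3  mulh  -- RAW r2
[3] i4/i5  xor;add  -- pair
[4] i6/i7  or;sll  -- pair

ISSUED = 3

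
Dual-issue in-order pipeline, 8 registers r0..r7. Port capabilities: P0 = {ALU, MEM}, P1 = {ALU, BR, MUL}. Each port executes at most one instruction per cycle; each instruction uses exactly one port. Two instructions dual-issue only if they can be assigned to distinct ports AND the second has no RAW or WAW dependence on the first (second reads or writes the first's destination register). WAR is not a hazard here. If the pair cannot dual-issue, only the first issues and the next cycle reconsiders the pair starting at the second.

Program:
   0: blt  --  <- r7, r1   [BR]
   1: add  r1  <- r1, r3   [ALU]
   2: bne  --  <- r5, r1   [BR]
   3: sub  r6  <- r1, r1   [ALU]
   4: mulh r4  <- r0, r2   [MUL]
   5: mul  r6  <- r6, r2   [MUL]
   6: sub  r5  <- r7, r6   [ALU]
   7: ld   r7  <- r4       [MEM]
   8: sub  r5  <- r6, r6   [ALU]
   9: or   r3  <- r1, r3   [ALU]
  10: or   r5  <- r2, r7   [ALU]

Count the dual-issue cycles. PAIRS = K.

PAIRS = 4

0. blt;add @i0&i1  | 2-wide
1. bne;sub @i2&i3  | 2-wide
2. mulh @i4  | no-port MUL/MUL
3. mul @i5  | RAW r6
4. sub;ld @i6&i7  | 2-wide
5. sub;or @i8&i9  | 2-wide
6. or @i10  | tail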